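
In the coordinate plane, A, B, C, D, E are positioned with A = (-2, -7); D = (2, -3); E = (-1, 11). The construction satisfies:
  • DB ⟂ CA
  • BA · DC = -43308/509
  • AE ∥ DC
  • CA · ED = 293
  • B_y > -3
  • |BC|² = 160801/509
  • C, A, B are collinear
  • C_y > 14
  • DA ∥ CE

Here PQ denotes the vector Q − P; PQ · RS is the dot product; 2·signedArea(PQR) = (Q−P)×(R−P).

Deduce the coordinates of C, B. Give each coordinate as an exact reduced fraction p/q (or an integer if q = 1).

B = (-478/509, -1187/509)
C = (3, 15)

1. C_x = 3  [DA ∥ CE ∩ AE ∥ DC]
2. C_y = 15  [DA ∥ CE ∩ AE ∥ DC]
   → C = (3, 15)
3. B_x = -478/509  [C, A, B are collinear ∩ DB ⟂ CA]
4. B_y = -1187/509  [C, A, B are collinear ∩ DB ⟂ CA]
   → B = (-478/509, -1187/509)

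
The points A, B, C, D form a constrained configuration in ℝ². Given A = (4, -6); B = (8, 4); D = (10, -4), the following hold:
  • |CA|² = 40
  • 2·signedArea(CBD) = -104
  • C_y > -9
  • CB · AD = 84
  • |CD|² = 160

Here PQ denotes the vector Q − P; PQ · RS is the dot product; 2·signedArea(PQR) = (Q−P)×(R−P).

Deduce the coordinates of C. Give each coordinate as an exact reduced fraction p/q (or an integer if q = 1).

1. C_x = -2  [2·signedArea(CBD) = -104 ∩ CB · AD = 84]
2. C_y = -8  [2·signedArea(CBD) = -104 ∩ CB · AD = 84]
   → C = (-2, -8)

C = (-2, -8)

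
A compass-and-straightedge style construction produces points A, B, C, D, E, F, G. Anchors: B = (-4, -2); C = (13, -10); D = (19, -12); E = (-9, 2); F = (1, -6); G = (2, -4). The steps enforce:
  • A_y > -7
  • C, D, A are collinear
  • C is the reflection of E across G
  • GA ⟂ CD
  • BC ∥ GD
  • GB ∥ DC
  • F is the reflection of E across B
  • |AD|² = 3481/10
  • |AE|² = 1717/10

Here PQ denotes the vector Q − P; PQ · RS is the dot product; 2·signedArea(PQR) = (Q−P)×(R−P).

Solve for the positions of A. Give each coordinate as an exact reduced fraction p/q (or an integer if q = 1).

A = (13/10, -61/10)

1. A_x = 13/10  [C, D, A are collinear ∩ GA ⟂ CD]
2. A_y = -61/10  [C, D, A are collinear ∩ GA ⟂ CD]
   → A = (13/10, -61/10)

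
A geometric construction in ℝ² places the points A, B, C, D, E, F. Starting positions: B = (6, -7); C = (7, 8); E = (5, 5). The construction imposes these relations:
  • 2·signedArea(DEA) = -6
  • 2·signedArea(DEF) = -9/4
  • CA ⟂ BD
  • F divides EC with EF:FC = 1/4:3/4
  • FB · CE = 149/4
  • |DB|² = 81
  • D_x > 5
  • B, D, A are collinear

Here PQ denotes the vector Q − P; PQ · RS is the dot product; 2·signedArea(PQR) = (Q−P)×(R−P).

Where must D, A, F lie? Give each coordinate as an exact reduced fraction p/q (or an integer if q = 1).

A = (6, 8)
D = (6, 2)
F = (11/2, 23/4)

1. F_x = 11/2  [F divides EC with EF:FC = 1/4:3/4]
2. F_y = 23/4  [F divides EC with EF:FC = 1/4:3/4]
   → F = (11/2, 23/4)
3. D_x = 6  [line -3/4·x + 1/2·y + 7/2 = 0 ∩ |DB|² = 81]
4. D_y = 2  [line -3/4·x + 1/2·y + 7/2 = 0 ∩ |DB|² = 81]
   → D = (6, 2)
5. A_x = 6  [2·signedArea(DEA) = -6 ∩ B, D, A are collinear]
6. A_y = 8  [2·signedArea(DEA) = -6 ∩ B, D, A are collinear]
   → A = (6, 8)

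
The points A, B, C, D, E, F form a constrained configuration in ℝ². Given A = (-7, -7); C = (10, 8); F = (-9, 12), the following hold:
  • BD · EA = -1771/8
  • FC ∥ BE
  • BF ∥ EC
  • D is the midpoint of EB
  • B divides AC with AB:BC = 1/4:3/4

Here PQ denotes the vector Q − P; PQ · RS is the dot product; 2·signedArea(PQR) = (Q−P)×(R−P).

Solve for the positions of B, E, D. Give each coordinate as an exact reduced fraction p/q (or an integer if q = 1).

1. B_x = -11/4  [B divides AC with AB:BC = 1/4:3/4]
2. B_y = -13/4  [B divides AC with AB:BC = 1/4:3/4]
   → B = (-11/4, -13/4)
3. E_x = 65/4  [BF ∥ EC ∩ FC ∥ BE]
4. E_y = -29/4  [BF ∥ EC ∩ FC ∥ BE]
   → E = (65/4, -29/4)
5. D_x = 27/4  [D is the midpoint of EB]
6. D_y = -21/4  [D is the midpoint of EB]
   → D = (27/4, -21/4)

B = (-11/4, -13/4)
D = (27/4, -21/4)
E = (65/4, -29/4)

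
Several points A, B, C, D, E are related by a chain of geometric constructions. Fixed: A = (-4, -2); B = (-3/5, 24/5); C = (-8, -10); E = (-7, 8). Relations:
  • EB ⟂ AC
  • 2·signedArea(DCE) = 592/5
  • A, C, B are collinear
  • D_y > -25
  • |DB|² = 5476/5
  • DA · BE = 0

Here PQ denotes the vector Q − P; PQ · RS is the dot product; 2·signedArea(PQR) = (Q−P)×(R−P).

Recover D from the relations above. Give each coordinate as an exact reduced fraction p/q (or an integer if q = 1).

D = (-77/5, -124/5)

1. D_x = -77/5  [DA · BE = 0 ∩ 2·signedArea(DCE) = 592/5]
2. D_y = -124/5  [DA · BE = 0 ∩ 2·signedArea(DCE) = 592/5]
   → D = (-77/5, -124/5)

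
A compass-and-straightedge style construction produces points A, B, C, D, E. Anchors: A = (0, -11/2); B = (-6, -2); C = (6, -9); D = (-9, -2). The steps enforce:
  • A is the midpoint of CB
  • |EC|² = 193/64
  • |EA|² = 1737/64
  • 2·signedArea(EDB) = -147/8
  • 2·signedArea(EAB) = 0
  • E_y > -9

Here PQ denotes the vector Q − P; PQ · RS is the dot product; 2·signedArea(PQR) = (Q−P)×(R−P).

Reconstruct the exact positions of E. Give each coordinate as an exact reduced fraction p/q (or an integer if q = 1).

E = (9/2, -65/8)

1. E_x = 9/2  [2·signedArea(EAB) = 0 ∩ 2·signedArea(EDB) = -147/8]
2. E_y = -65/8  [2·signedArea(EAB) = 0 ∩ 2·signedArea(EDB) = -147/8]
   → E = (9/2, -65/8)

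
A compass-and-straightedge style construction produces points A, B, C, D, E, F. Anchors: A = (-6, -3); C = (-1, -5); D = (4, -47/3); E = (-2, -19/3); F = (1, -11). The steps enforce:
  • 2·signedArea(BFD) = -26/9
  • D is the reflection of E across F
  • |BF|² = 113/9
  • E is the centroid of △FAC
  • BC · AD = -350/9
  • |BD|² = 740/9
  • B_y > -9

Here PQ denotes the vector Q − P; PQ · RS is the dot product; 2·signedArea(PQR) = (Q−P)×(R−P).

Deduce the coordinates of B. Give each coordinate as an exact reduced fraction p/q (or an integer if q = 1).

1. B_x = -4/3  [2·signedArea(BFD) = -26/9 ∩ BC · AD = -350/9]
2. B_y = -25/3  [2·signedArea(BFD) = -26/9 ∩ BC · AD = -350/9]
   → B = (-4/3, -25/3)

B = (-4/3, -25/3)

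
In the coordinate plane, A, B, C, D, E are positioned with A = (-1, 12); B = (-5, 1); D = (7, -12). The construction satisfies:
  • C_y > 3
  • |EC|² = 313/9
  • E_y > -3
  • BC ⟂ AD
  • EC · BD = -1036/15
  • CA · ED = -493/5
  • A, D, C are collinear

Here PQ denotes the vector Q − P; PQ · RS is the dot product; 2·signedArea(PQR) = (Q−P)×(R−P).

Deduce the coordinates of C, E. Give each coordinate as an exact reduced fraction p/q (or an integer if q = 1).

C = (19/10, 33/10)
E = (13/10, -77/30)

1. C_x = 19/10  [A, D, C are collinear ∩ BC ⟂ AD]
2. C_y = 33/10  [A, D, C are collinear ∩ BC ⟂ AD]
   → C = (19/10, 33/10)
3. E_x = 13/10  [EC · BD = -1036/15 ∩ CA · ED = -493/5]
4. E_y = -77/30  [EC · BD = -1036/15 ∩ CA · ED = -493/5]
   → E = (13/10, -77/30)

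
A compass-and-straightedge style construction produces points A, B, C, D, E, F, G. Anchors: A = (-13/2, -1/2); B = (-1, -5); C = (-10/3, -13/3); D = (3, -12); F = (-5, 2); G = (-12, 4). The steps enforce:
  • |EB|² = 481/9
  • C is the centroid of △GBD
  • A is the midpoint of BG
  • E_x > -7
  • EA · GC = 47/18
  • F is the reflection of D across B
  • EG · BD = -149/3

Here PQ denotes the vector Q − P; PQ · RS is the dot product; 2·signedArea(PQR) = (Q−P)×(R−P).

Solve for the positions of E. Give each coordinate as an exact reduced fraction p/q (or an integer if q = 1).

E = (-6, 1/3)

1. E_x = -6  [EG · BD = -149/3 ∩ EA · GC = 47/18]
2. E_y = 1/3  [EG · BD = -149/3 ∩ EA · GC = 47/18]
   → E = (-6, 1/3)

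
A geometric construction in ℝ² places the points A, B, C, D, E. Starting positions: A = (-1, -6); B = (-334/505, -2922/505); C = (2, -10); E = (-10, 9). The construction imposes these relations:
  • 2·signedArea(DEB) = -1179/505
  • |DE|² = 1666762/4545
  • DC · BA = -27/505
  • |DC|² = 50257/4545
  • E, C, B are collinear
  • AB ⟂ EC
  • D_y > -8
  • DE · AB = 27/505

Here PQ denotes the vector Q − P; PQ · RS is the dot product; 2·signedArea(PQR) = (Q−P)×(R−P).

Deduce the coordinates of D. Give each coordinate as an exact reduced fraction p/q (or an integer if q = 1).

1. D_x = 57/505  [line 171/505·x + 108/505·y + 153/101 = 0 ∩ |DC|² = 50257/4545]
2. D_y = -11002/1515  [line 171/505·x + 108/505·y + 153/101 = 0 ∩ |DC|² = 50257/4545]
   → D = (57/505, -11002/1515)

D = (57/505, -11002/1515)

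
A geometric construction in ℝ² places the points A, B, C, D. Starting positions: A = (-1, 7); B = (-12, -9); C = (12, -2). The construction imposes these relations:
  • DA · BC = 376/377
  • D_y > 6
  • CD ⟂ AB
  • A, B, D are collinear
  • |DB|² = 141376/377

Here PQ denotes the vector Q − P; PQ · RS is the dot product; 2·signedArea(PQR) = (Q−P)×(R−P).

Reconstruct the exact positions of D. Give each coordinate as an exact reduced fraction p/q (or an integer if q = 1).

D = (-388/377, 2623/377)

1. D_x = -388/377  [A, B, D are collinear ∩ CD ⟂ AB]
2. D_y = 2623/377  [A, B, D are collinear ∩ CD ⟂ AB]
   → D = (-388/377, 2623/377)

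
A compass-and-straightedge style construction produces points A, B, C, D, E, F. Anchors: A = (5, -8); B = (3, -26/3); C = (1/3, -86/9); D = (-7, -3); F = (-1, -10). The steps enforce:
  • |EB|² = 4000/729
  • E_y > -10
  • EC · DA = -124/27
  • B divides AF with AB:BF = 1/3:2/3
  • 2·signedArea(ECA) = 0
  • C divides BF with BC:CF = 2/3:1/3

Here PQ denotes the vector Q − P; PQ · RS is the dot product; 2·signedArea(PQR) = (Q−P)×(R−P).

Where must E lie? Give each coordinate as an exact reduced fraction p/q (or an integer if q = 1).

E = (7/9, -254/27)

1. E_x = 7/9  [2·signedArea(ECA) = 0 ∩ EC · DA = -124/27]
2. E_y = -254/27  [2·signedArea(ECA) = 0 ∩ EC · DA = -124/27]
   → E = (7/9, -254/27)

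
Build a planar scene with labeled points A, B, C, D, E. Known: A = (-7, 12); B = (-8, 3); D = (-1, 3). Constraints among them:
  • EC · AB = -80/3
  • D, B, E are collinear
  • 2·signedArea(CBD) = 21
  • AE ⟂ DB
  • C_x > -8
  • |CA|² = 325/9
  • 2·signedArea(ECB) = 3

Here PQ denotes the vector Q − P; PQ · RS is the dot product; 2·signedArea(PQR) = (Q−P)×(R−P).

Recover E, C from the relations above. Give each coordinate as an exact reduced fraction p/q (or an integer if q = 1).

C = (-22/3, 6)
E = (-7, 3)

1. E_x = -7  [D, B, E are collinear ∩ AE ⟂ DB]
2. E_y = 3  [D, B, E are collinear ∩ AE ⟂ DB]
   → E = (-7, 3)
3. C_x = -22/3  [2·signedArea(CBD) = 21 ∩ EC · AB = -80/3]
4. C_y = 6  [2·signedArea(CBD) = 21 ∩ EC · AB = -80/3]
   → C = (-22/3, 6)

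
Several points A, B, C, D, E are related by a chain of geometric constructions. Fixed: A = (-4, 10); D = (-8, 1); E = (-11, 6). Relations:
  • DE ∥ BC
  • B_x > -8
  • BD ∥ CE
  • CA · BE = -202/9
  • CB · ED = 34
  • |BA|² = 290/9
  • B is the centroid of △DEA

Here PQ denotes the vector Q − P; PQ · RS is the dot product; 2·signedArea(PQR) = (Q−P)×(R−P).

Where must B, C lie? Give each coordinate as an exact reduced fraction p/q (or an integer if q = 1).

B = (-23/3, 17/3)
C = (-32/3, 32/3)

1. B_x = -23/3  [B is the centroid of △DEA]
2. B_y = 17/3  [B is the centroid of △DEA]
   → B = (-23/3, 17/3)
3. C_x = -32/3  [BD ∥ CE ∩ DE ∥ BC]
4. C_y = 32/3  [BD ∥ CE ∩ DE ∥ BC]
   → C = (-32/3, 32/3)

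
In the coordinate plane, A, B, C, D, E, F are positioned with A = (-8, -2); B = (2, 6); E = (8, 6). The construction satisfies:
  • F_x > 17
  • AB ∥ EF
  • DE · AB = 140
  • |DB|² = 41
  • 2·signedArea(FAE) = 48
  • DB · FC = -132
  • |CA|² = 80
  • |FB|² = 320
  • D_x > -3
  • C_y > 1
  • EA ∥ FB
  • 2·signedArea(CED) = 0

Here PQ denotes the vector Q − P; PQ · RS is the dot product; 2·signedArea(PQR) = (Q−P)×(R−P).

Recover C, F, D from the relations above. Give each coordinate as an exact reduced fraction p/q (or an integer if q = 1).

1. F_x = 18  [EA ∥ FB ∩ AB ∥ EF]
2. F_y = 14  [EA ∥ FB ∩ AB ∥ EF]
   → F = (18, 14)
3. D_x = -2  [line -10·x + -8·y + -12 = 0 ∩ |DB|² = 41]
4. D_y = 1  [line -10·x + -8·y + -12 = 0 ∩ |DB|² = 41]
   → D = (-2, 1)
5. C_x = 0  [2·signedArea(CED) = 0 ∩ DB · FC = -132]
6. C_y = 2  [2·signedArea(CED) = 0 ∩ DB · FC = -132]
   → C = (0, 2)

C = (0, 2)
D = (-2, 1)
F = (18, 14)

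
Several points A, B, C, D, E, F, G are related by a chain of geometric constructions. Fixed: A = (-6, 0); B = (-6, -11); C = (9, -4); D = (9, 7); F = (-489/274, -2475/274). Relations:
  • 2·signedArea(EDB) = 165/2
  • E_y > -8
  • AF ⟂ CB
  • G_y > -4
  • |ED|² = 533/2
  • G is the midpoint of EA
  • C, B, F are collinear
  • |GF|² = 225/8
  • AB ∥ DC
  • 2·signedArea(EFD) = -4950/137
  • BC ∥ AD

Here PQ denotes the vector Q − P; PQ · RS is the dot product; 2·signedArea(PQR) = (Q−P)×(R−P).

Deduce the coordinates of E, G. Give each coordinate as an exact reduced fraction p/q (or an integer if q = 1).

E = (3/2, -15/2)
G = (-9/4, -15/4)

1. E_x = 3/2  [2·signedArea(EDB) = 165/2 ∩ 2·signedArea(EFD) = -4950/137]
2. E_y = -15/2  [2·signedArea(EDB) = 165/2 ∩ 2·signedArea(EFD) = -4950/137]
   → E = (3/2, -15/2)
3. G_x = -9/4  [G is the midpoint of EA]
4. G_y = -15/4  [G is the midpoint of EA]
   → G = (-9/4, -15/4)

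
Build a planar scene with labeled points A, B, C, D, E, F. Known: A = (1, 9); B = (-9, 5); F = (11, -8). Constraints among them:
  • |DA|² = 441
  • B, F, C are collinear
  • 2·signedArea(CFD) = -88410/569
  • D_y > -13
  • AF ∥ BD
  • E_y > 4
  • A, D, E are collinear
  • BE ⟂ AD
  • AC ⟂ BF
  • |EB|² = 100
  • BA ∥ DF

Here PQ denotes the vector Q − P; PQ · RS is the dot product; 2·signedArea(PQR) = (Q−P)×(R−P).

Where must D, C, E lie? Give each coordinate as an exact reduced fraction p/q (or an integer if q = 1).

1. D_x = 1  [BA ∥ DF ∩ AF ∥ BD]
2. D_y = -12  [BA ∥ DF ∩ AF ∥ BD]
   → D = (1, -12)
3. C_x = -2161/569  [B, F, C are collinear ∩ AC ⟂ BF]
4. C_y = 921/569  [B, F, C are collinear ∩ AC ⟂ BF]
   → C = (-2161/569, 921/569)
5. E_x = 1  [A, D, E are collinear ∩ BE ⟂ AD]
6. E_y = 5  [A, D, E are collinear ∩ BE ⟂ AD]
   → E = (1, 5)

C = (-2161/569, 921/569)
D = (1, -12)
E = (1, 5)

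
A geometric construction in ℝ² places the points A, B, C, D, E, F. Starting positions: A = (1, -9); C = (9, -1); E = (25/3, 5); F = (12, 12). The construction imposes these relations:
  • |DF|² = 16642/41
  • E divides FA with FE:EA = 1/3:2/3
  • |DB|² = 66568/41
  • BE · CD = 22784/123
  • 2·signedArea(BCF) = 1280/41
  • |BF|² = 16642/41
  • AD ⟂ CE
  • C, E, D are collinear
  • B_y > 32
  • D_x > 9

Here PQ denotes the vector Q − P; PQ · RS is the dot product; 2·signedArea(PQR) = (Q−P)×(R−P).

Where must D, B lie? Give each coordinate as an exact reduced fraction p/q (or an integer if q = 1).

1. D_x = 401/41  [C, E, D are collinear ∩ AD ⟂ CE]
2. D_y = -329/41  [C, E, D are collinear ∩ AD ⟂ CE]
   → D = (401/41, -329/41)
3. B_x = 583/41  [2·signedArea(BCF) = 1280/41 ∩ BE · CD = 22784/123]
4. B_y = 1313/41  [2·signedArea(BCF) = 1280/41 ∩ BE · CD = 22784/123]
   → B = (583/41, 1313/41)

B = (583/41, 1313/41)
D = (401/41, -329/41)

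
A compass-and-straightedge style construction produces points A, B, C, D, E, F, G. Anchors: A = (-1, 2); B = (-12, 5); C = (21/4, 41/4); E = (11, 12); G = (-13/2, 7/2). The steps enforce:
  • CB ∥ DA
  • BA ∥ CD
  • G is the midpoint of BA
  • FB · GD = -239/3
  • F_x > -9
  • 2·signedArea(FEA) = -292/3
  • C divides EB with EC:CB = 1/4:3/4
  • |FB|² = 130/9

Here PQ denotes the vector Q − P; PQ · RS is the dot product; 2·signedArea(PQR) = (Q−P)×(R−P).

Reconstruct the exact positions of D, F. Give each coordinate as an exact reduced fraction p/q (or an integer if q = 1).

1. D_x = 65/4  [CB ∥ DA ∩ BA ∥ CD]
2. D_y = 29/4  [CB ∥ DA ∩ BA ∥ CD]
   → D = (65/4, 29/4)
3. F_x = -25/3  [2·signedArea(FEA) = -292/3 ∩ FB · GD = -239/3]
4. F_y = 4  [2·signedArea(FEA) = -292/3 ∩ FB · GD = -239/3]
   → F = (-25/3, 4)

D = (65/4, 29/4)
F = (-25/3, 4)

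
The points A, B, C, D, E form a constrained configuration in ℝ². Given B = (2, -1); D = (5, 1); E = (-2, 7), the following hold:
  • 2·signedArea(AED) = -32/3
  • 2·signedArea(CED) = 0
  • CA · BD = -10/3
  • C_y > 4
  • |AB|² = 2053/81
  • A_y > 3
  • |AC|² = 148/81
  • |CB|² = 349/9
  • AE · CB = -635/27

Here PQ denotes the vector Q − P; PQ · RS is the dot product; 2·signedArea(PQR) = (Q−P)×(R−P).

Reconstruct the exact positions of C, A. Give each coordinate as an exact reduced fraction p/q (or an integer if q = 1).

1. C_x = 1/3  [line 6·x + 7·y + -37 = 0 ∩ |CB|² = 349/9]
2. C_y = 5  [line 6·x + 7·y + -37 = 0 ∩ |CB|² = 349/9]
   → C = (1/3, 5)
3. A_x = 1/9  [AE · CB = -635/27 ∩ CA · BD = -10/3]
4. A_y = 11/3  [AE · CB = -635/27 ∩ CA · BD = -10/3]
   → A = (1/9, 11/3)

A = (1/9, 11/3)
C = (1/3, 5)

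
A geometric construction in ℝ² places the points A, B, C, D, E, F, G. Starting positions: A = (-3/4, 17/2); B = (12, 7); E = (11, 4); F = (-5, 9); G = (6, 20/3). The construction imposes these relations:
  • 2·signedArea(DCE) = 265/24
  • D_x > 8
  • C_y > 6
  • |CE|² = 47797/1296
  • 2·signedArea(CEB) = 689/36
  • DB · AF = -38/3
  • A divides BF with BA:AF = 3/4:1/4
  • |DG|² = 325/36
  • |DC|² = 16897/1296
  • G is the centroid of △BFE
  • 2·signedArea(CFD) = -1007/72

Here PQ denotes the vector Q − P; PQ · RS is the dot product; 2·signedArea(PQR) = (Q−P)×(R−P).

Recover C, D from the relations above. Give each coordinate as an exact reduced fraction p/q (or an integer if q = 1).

1. C_x = 65/12  [line -3·x + 1·y + 355/36 = 0 ∩ |CE|² = 47797/1296]
2. C_y = 115/18  [line -3·x + 1·y + 355/36 = 0 ∩ |CE|² = 47797/1296]
   → C = (65/12, 115/18)
3. D_x = 9  [2·signedArea(DCE) = 265/24 ∩ DB · AF = -38/3]
4. D_y = 41/6  [2·signedArea(DCE) = 265/24 ∩ DB · AF = -38/3]
   → D = (9, 41/6)

C = (65/12, 115/18)
D = (9, 41/6)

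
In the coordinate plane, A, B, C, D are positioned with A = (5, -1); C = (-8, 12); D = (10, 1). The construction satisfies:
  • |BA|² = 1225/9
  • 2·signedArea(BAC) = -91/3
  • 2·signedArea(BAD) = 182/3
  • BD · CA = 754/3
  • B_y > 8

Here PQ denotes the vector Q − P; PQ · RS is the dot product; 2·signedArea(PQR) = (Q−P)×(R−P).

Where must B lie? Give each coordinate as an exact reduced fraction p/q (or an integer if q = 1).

1. B_x = -2  [2·signedArea(BAD) = 182/3 ∩ BD · CA = 754/3]
2. B_y = 25/3  [2·signedArea(BAD) = 182/3 ∩ BD · CA = 754/3]
   → B = (-2, 25/3)

B = (-2, 25/3)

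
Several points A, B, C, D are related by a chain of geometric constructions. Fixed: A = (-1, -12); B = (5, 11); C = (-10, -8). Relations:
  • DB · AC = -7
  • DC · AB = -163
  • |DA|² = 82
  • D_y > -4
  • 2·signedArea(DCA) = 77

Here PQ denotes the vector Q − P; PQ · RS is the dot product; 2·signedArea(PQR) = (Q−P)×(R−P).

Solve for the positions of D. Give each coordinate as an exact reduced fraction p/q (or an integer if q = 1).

1. D_x = -2  [2·signedArea(DCA) = 77 ∩ DC · AB = -163]
2. D_y = -3  [2·signedArea(DCA) = 77 ∩ DC · AB = -163]
   → D = (-2, -3)

D = (-2, -3)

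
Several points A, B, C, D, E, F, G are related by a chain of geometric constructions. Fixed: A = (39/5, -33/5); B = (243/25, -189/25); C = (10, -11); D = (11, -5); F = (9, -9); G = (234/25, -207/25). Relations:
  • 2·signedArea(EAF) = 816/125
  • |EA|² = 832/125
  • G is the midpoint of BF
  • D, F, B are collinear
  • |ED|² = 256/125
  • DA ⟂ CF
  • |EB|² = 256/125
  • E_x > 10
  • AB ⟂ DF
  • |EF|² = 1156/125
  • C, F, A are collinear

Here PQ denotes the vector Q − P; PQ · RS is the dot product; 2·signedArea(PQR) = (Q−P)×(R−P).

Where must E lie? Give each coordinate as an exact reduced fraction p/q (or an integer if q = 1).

1. E_x = 259/25  [line 12/5·x + 6/5·y + -2166/125 = 0 ∩ |ED|² = 256/125]
2. E_y = -157/25  [line 12/5·x + 6/5·y + -2166/125 = 0 ∩ |ED|² = 256/125]
   → E = (259/25, -157/25)

E = (259/25, -157/25)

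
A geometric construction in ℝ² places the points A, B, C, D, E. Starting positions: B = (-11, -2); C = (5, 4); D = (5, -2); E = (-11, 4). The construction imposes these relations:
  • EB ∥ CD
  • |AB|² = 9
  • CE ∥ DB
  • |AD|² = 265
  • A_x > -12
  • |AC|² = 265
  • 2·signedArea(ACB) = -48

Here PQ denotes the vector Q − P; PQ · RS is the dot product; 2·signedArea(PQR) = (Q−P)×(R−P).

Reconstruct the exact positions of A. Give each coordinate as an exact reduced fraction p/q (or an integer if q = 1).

1. A_x = -11  [line 6·x + -16·y + 82 = 0 ∩ |AB|² = 9]
2. A_y = 1  [line 6·x + -16·y + 82 = 0 ∩ |AB|² = 9]
   → A = (-11, 1)

A = (-11, 1)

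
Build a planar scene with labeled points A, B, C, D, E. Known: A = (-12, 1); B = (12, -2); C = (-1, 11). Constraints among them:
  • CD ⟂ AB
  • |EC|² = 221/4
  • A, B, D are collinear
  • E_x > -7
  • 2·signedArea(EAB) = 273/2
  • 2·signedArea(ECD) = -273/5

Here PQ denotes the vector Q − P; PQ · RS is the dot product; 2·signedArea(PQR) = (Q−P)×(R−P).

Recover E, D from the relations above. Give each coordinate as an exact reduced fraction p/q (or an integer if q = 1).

D = (-12/5, -1/5)
E = (-13/2, 6)

1. D_x = -12/5  [A, B, D are collinear ∩ CD ⟂ AB]
2. D_y = -1/5  [A, B, D are collinear ∩ CD ⟂ AB]
   → D = (-12/5, -1/5)
3. E_x = -13/2  [2·signedArea(EAB) = 273/2 ∩ 2·signedArea(ECD) = -273/5]
4. E_y = 6  [2·signedArea(EAB) = 273/2 ∩ 2·signedArea(ECD) = -273/5]
   → E = (-13/2, 6)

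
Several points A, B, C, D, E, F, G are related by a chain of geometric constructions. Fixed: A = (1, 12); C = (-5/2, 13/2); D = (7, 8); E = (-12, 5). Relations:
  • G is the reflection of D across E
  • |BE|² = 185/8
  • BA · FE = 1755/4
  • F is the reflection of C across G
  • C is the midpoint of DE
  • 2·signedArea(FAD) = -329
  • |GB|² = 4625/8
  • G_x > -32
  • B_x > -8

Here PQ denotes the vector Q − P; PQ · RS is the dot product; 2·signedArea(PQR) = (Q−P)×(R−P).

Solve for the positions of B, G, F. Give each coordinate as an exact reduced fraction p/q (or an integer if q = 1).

1. G_x = -31  [G is the reflection of D across E]
2. G_y = 2  [G is the reflection of D across E]
   → G = (-31, 2)
3. F_x = -119/2  [F is the reflection of C across G]
4. F_y = -5/2  [F is the reflection of C across G]
   → F = (-119/2, -5/2)
5. B_x = -29/4  [line -95/2·x + -15/2·y + -1205/4 = 0 ∩ |BE|² = 185/8]
6. B_y = 23/4  [line -95/2·x + -15/2·y + -1205/4 = 0 ∩ |BE|² = 185/8]
   → B = (-29/4, 23/4)

B = (-29/4, 23/4)
F = (-119/2, -5/2)
G = (-31, 2)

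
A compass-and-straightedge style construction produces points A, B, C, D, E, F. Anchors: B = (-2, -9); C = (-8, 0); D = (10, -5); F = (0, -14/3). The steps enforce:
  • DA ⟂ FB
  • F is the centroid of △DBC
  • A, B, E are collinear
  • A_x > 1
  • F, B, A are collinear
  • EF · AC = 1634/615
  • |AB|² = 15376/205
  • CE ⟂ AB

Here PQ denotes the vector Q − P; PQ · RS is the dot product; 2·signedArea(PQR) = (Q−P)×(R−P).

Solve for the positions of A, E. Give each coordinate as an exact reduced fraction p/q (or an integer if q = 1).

1. A_x = 334/205  [F, B, A are collinear ∩ DA ⟂ FB]
2. A_y = -233/205  [F, B, A are collinear ∩ DA ⟂ FB]
   → A = (334/205, -233/205)
3. E_x = 76/205  [A, B, E are collinear ∩ CE ⟂ AB]
4. E_y = -792/205  [A, B, E are collinear ∩ CE ⟂ AB]
   → E = (76/205, -792/205)

A = (334/205, -233/205)
E = (76/205, -792/205)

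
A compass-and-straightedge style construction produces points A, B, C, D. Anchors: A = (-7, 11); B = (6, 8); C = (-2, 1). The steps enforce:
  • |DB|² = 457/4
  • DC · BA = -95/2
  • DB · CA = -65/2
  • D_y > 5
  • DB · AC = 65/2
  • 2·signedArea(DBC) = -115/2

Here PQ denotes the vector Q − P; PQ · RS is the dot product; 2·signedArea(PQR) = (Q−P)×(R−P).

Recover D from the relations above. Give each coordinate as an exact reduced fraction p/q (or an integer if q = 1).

1. D_x = -9/2  [DC · BA = -95/2 ∩ DB · AC = 65/2]
2. D_y = 6  [DC · BA = -95/2 ∩ DB · AC = 65/2]
   → D = (-9/2, 6)

D = (-9/2, 6)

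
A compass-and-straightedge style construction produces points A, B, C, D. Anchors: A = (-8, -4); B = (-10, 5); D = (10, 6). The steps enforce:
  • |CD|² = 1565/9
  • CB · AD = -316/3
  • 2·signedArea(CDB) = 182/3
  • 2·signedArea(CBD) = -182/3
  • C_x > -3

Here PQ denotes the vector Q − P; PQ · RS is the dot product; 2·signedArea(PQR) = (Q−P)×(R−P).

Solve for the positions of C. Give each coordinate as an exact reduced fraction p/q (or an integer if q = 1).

1. C_x = -8/3  [2·signedArea(CDB) = 182/3 ∩ CB · AD = -316/3]
2. C_y = 7/3  [2·signedArea(CDB) = 182/3 ∩ CB · AD = -316/3]
   → C = (-8/3, 7/3)

C = (-8/3, 7/3)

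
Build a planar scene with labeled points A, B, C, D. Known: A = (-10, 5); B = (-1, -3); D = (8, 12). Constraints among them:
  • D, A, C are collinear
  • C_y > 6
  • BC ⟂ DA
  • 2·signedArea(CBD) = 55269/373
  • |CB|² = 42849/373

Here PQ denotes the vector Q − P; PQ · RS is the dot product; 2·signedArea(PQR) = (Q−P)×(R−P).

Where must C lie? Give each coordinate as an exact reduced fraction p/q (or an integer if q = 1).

C = (-1822/373, 2607/373)

1. C_x = -1822/373  [D, A, C are collinear ∩ BC ⟂ DA]
2. C_y = 2607/373  [D, A, C are collinear ∩ BC ⟂ DA]
   → C = (-1822/373, 2607/373)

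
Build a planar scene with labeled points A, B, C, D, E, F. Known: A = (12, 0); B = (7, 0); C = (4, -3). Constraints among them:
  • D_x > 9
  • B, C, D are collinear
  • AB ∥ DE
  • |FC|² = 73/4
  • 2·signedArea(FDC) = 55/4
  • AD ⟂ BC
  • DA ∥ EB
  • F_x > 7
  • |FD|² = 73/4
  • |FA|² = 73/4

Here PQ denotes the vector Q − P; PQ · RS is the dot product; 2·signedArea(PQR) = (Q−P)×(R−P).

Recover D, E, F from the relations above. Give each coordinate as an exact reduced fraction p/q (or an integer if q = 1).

D = (19/2, 5/2)
E = (9/2, 5/2)
F = (8, -3/2)

1. D_x = 19/2  [B, C, D are collinear ∩ AD ⟂ BC]
2. D_y = 5/2  [B, C, D are collinear ∩ AD ⟂ BC]
   → D = (19/2, 5/2)
3. E_x = 9/2  [DA ∥ EB ∩ AB ∥ DE]
4. E_y = 5/2  [DA ∥ EB ∩ AB ∥ DE]
   → E = (9/2, 5/2)
5. F_x = 8  [line 11/2·x + -11/2·y + -209/4 = 0 ∩ |FC|² = 73/4]
6. F_y = -3/2  [line 11/2·x + -11/2·y + -209/4 = 0 ∩ |FC|² = 73/4]
   → F = (8, -3/2)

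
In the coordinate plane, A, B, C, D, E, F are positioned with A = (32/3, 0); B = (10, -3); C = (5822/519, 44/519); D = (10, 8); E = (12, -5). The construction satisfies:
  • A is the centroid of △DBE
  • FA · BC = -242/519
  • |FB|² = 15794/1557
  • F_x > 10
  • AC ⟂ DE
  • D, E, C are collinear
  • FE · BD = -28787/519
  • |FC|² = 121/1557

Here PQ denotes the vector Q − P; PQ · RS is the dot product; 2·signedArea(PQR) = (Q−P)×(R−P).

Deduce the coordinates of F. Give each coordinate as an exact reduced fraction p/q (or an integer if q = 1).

F = (1893/173, 22/519)

1. F_x = 1893/173  [FA · BC = -242/519 ∩ FE · BD = -28787/519]
2. F_y = 22/519  [FA · BC = -242/519 ∩ FE · BD = -28787/519]
   → F = (1893/173, 22/519)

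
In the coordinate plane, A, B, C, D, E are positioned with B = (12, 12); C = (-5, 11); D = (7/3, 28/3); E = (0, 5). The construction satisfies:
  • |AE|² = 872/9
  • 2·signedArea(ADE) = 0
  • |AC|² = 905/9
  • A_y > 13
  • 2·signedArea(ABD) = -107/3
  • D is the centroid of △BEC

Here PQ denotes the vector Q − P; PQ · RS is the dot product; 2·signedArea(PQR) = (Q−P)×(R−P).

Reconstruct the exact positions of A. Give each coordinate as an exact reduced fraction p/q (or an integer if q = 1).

1. A_x = 14/3  [2·signedArea(ADE) = 0 ∩ 2·signedArea(ABD) = -107/3]
2. A_y = 41/3  [2·signedArea(ADE) = 0 ∩ 2·signedArea(ABD) = -107/3]
   → A = (14/3, 41/3)

A = (14/3, 41/3)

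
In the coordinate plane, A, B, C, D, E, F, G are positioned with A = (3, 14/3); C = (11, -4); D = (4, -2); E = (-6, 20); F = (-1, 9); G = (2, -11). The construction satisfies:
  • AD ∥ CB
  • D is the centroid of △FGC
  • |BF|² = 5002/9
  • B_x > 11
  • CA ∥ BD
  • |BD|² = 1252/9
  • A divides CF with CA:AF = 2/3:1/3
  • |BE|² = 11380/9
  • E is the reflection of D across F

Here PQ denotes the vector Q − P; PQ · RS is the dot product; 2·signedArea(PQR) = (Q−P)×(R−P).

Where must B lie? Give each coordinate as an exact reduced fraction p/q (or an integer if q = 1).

B = (12, -32/3)

1. B_x = 12  [CA ∥ BD ∩ AD ∥ CB]
2. B_y = -32/3  [CA ∥ BD ∩ AD ∥ CB]
   → B = (12, -32/3)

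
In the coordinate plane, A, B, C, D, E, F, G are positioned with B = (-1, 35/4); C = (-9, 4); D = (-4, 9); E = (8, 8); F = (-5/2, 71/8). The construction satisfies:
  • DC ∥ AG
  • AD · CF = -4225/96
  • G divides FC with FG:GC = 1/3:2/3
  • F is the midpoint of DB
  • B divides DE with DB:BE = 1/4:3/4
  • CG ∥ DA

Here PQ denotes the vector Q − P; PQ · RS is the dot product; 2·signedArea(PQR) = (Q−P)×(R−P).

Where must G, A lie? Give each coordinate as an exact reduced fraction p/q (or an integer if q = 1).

A = (1/3, 49/4)
G = (-14/3, 29/4)

1. G_x = -14/3  [G divides FC with FG:GC = 1/3:2/3]
2. G_y = 29/4  [G divides FC with FG:GC = 1/3:2/3]
   → G = (-14/3, 29/4)
3. A_x = 1/3  [DC ∥ AG ∩ CG ∥ DA]
4. A_y = 49/4  [DC ∥ AG ∩ CG ∥ DA]
   → A = (1/3, 49/4)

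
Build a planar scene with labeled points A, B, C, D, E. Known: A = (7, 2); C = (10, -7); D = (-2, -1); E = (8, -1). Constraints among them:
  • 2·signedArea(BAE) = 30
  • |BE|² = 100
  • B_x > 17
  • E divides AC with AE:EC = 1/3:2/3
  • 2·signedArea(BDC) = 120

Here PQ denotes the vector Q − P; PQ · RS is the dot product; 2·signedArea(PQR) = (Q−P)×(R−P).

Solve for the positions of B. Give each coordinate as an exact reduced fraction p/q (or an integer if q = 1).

B = (18, -1)

1. B_x = 18  [2·signedArea(BDC) = 120 ∩ 2·signedArea(BAE) = 30]
2. B_y = -1  [2·signedArea(BDC) = 120 ∩ 2·signedArea(BAE) = 30]
   → B = (18, -1)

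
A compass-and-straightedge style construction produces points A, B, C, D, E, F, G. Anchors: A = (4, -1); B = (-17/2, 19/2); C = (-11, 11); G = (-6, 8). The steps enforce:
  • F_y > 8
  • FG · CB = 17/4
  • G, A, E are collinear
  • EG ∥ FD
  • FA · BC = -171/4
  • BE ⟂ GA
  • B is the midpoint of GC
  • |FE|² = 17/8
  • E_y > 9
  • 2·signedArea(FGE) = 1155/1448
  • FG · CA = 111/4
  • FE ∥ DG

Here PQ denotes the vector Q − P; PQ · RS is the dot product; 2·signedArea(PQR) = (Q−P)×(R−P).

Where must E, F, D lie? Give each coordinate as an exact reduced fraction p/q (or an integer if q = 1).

D = (-3709/724, 4949/724)
E = (-1471/181, 3589/362)
F = (-29/4, 35/4)

1. E_x = -1471/181  [G, A, E are collinear ∩ BE ⟂ GA]
2. E_y = 3589/362  [G, A, E are collinear ∩ BE ⟂ GA]
   → E = (-1471/181, 3589/362)
3. F_x = -29/4  [FA · BC = -171/4 ∩ FG · CA = 111/4]
4. F_y = 35/4  [FA · BC = -171/4 ∩ FG · CA = 111/4]
   → F = (-29/4, 35/4)
5. D_x = -3709/724  [FE ∥ DG ∩ EG ∥ FD]
6. D_y = 4949/724  [FE ∥ DG ∩ EG ∥ FD]
   → D = (-3709/724, 4949/724)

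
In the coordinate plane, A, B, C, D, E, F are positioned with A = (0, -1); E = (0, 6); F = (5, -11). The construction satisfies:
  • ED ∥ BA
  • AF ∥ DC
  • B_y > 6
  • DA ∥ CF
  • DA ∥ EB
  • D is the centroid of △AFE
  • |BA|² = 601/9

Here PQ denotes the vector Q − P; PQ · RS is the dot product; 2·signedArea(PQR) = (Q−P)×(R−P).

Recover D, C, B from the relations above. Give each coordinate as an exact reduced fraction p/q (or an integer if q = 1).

1. D_x = 5/3  [D is the centroid of △AFE]
2. D_y = -2  [D is the centroid of △AFE]
   → D = (5/3, -2)
3. C_x = 20/3  [DA ∥ CF ∩ AF ∥ DC]
4. C_y = -12  [DA ∥ CF ∩ AF ∥ DC]
   → C = (20/3, -12)
5. B_x = -5/3  [ED ∥ BA ∩ DA ∥ EB]
6. B_y = 7  [ED ∥ BA ∩ DA ∥ EB]
   → B = (-5/3, 7)

B = (-5/3, 7)
C = (20/3, -12)
D = (5/3, -2)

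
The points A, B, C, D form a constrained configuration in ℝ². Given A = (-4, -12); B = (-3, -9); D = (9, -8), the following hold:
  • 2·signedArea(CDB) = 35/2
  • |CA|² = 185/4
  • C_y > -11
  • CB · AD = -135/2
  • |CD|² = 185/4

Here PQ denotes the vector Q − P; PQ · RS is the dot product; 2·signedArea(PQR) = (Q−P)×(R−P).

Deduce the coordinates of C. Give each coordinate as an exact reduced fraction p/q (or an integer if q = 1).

1. C_x = 5/2  [2·signedArea(CDB) = 35/2 ∩ CB · AD = -135/2]
2. C_y = -10  [2·signedArea(CDB) = 35/2 ∩ CB · AD = -135/2]
   → C = (5/2, -10)

C = (5/2, -10)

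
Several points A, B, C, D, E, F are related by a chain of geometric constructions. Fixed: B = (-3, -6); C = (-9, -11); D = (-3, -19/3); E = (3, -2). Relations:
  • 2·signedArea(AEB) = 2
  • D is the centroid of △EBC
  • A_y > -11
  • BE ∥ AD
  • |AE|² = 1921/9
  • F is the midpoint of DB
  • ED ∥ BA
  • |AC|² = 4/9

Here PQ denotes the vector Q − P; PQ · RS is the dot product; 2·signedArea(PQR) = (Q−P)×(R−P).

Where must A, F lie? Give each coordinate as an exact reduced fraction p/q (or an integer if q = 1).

1. A_x = -9  [BE ∥ AD ∩ ED ∥ BA]
2. A_y = -31/3  [BE ∥ AD ∩ ED ∥ BA]
   → A = (-9, -31/3)
3. F_x = -3  [F is the midpoint of DB]
4. F_y = -37/6  [F is the midpoint of DB]
   → F = (-3, -37/6)

A = (-9, -31/3)
F = (-3, -37/6)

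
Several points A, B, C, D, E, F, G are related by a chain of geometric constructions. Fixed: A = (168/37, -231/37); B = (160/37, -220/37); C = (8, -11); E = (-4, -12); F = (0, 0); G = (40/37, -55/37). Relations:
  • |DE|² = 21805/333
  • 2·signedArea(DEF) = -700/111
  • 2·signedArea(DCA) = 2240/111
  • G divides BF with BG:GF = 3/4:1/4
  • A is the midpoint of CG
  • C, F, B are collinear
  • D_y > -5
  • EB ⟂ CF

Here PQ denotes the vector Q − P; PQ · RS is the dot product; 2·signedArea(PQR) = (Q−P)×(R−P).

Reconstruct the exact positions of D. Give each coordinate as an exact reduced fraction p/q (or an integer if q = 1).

D = (-36/37, -499/111)

1. D_x = -36/37  [2·signedArea(DCA) = 2240/111 ∩ 2·signedArea(DEF) = -700/111]
2. D_y = -499/111  [2·signedArea(DCA) = 2240/111 ∩ 2·signedArea(DEF) = -700/111]
   → D = (-36/37, -499/111)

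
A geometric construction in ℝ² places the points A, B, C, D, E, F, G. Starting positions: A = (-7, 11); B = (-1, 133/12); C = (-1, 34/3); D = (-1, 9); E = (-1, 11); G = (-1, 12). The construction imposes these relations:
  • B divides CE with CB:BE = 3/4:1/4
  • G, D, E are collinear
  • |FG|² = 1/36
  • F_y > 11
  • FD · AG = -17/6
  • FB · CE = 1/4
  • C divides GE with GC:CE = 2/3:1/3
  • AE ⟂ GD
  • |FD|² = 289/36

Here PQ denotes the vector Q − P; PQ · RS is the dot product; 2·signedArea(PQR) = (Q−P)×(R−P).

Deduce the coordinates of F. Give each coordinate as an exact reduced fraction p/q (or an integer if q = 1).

F = (-1, 71/6)

1. F_x = -1  [FD · AG = -17/6 ∩ FB · CE = 1/4]
2. F_y = 71/6  [FD · AG = -17/6 ∩ FB · CE = 1/4]
   → F = (-1, 71/6)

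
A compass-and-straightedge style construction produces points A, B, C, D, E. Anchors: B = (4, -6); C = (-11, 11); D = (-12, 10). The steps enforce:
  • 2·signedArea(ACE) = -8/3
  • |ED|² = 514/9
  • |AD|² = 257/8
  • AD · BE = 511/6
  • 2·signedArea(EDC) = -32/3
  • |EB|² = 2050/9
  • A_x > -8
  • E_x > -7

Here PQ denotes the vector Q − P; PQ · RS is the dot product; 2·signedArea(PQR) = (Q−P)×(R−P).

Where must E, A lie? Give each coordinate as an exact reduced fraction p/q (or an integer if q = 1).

A = (-31/4, 25/4)
E = (-19/3, 5)

1. E_x = -19/3  [line -1·x + 1·y + -34/3 = 0 ∩ |EB|² = 2050/9]
2. E_y = 5  [line -1·x + 1·y + -34/3 = 0 ∩ |EB|² = 2050/9]
   → E = (-19/3, 5)
3. A_x = -31/4  [2·signedArea(ACE) = -8/3 ∩ AD · BE = 511/6]
4. A_y = 25/4  [2·signedArea(ACE) = -8/3 ∩ AD · BE = 511/6]
   → A = (-31/4, 25/4)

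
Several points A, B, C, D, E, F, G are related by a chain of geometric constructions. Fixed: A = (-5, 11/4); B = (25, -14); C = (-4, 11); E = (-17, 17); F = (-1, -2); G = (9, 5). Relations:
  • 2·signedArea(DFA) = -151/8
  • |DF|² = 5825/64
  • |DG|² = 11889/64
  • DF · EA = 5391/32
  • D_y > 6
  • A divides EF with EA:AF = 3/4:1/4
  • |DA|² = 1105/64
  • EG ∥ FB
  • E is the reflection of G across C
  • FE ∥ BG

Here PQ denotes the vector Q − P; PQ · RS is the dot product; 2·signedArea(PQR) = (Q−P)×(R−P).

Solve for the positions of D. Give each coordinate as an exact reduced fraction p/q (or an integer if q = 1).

1. D_x = -9/2  [2·signedArea(DFA) = -151/8 ∩ DF · EA = 5391/32]
2. D_y = 55/8  [2·signedArea(DFA) = -151/8 ∩ DF · EA = 5391/32]
   → D = (-9/2, 55/8)

D = (-9/2, 55/8)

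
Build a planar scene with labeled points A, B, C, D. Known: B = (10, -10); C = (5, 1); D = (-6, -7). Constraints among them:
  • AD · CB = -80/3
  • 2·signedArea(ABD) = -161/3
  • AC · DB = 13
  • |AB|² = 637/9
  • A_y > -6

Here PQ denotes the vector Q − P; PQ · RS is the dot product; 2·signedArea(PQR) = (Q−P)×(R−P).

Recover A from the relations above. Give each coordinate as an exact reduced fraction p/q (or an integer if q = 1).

1. A_x = 3  [AC · DB = 13 ∩ 2·signedArea(ABD) = -161/3]
2. A_y = -16/3  [AC · DB = 13 ∩ 2·signedArea(ABD) = -161/3]
   → A = (3, -16/3)

A = (3, -16/3)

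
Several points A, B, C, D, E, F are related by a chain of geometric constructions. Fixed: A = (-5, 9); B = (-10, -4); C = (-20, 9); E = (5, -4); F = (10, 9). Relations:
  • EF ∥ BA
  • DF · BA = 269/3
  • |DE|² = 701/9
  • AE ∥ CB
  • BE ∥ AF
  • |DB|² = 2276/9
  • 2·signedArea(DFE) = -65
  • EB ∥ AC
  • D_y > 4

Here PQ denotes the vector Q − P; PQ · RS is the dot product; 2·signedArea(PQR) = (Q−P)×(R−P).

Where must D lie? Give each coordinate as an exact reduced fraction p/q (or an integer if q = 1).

D = (10/3, 14/3)

1. D_x = 10/3  [2·signedArea(DFE) = -65 ∩ DF · BA = 269/3]
2. D_y = 14/3  [2·signedArea(DFE) = -65 ∩ DF · BA = 269/3]
   → D = (10/3, 14/3)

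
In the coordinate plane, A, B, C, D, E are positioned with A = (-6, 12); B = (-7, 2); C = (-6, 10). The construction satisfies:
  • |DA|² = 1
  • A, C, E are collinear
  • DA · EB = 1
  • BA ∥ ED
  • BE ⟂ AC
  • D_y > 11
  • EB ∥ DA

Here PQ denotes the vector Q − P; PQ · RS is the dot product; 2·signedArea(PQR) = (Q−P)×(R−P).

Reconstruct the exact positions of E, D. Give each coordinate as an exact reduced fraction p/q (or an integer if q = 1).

D = (-5, 12)
E = (-6, 2)

1. E_x = -6  [A, C, E are collinear ∩ BE ⟂ AC]
2. E_y = 2  [A, C, E are collinear ∩ BE ⟂ AC]
   → E = (-6, 2)
3. D_x = -5  [EB ∥ DA ∩ BA ∥ ED]
4. D_y = 12  [EB ∥ DA ∩ BA ∥ ED]
   → D = (-5, 12)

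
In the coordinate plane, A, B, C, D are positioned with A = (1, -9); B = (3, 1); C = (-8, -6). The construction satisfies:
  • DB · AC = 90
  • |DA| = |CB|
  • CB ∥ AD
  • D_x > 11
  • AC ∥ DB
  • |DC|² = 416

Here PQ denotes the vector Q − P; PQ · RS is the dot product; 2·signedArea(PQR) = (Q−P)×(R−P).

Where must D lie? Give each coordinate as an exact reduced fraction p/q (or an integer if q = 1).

D = (12, -2)

1. D_x = 12  [AC ∥ DB ∩ CB ∥ AD]
2. D_y = -2  [AC ∥ DB ∩ CB ∥ AD]
   → D = (12, -2)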